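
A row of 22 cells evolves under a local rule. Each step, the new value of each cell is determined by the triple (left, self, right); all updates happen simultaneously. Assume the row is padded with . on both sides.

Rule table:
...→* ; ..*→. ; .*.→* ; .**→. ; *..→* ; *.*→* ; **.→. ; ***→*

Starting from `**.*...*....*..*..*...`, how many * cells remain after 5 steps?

15

step 1: ..****.****.**.**.****
step 2: *..**.*.**.*..*..*.**.
step 3: **...***..***.**.**..*
step 4: ..**..*.*..*.*..*..*.*
step 5: *...*.****.****.**.***
count of *: 15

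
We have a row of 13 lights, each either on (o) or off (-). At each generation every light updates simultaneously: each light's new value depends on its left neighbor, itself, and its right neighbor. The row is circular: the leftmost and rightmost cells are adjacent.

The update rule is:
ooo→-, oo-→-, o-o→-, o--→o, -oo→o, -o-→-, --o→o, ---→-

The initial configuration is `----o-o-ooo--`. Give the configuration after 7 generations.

---o----o--o-
--o-o--o-oo-o
oo---oo--o---
o-o-oo-oo-o-o
----o--o----o
o--o-oo-o--o-
-oo--o---oo--

-oo--o---oo--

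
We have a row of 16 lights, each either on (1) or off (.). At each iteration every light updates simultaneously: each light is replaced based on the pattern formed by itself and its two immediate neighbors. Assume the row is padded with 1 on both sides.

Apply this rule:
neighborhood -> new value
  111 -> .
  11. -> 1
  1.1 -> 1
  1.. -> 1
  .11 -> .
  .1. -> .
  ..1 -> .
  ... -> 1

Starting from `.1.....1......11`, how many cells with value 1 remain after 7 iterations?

iteration 1: 1.1111..11111...
iteration 2: 11...11.....111.
iteration 3: .111..11111...11
iteration 4: 1..11.....111...
iteration 5: 11..11111...111.
iteration 6: .11.....111...11
iteration 7: 1.11111...111...
count of 1: 9

9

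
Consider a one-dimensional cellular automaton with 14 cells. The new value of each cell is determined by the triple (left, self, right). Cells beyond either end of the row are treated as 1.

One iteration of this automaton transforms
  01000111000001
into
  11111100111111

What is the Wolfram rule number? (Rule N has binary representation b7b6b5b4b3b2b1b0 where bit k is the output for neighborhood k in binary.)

position 6: 111 → 0  (bit 7 = 0)
position 7: 110 → 0  (bit 6 = 0)
position 0: 101 → 1  (bit 5 = 1)
position 2: 100 → 1  (bit 4 = 1)
position 5: 011 → 1  (bit 3 = 1)
position 1: 010 → 1  (bit 2 = 1)
position 4: 001 → 1  (bit 1 = 1)
position 3: 000 → 1  (bit 0 = 1)
bits b7..b0 = 00111111 = 63

63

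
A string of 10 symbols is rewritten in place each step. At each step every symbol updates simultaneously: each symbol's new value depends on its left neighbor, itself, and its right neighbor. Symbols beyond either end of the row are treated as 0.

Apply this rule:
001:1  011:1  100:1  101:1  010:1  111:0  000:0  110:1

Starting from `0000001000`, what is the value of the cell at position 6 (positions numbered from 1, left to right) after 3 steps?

0000011100
0000110110
0001111111
position 6 holds 1

1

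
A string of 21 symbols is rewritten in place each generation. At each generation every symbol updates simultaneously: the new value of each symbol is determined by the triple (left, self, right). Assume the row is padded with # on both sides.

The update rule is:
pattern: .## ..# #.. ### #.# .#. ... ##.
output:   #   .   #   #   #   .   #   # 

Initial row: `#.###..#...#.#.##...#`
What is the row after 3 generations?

generation 1: ######..##..#.#####.#
generation 2: #######.###..########
generation 3: ############.########

############.########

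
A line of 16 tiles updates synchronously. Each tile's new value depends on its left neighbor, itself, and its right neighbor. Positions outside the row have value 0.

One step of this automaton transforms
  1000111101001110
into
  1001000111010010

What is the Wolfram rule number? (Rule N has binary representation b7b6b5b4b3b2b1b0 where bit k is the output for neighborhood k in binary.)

position 5: 111 → 0  (bit 7 = 0)
position 7: 110 → 1  (bit 6 = 1)
position 8: 101 → 1  (bit 5 = 1)
position 1: 100 → 0  (bit 4 = 0)
position 4: 011 → 0  (bit 3 = 0)
position 0: 010 → 1  (bit 2 = 1)
position 3: 001 → 1  (bit 1 = 1)
position 2: 000 → 0  (bit 0 = 0)
bits b7..b0 = 01100110 = 102

102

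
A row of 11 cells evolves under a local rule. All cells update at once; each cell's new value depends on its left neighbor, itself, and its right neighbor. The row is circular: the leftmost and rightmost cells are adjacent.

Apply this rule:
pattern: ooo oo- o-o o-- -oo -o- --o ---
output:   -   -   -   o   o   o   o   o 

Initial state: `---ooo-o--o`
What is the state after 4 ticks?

tick 1: oooo---oooo
tick 2: ----oooo---
tick 3: ooooo---ooo
tick 4: -----oooo--

-----oooo--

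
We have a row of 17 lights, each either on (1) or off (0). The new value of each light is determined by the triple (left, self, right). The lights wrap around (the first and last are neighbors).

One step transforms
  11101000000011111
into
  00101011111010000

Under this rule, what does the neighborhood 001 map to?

At position 11 the neighborhood is 001; the next row has 0 there.

0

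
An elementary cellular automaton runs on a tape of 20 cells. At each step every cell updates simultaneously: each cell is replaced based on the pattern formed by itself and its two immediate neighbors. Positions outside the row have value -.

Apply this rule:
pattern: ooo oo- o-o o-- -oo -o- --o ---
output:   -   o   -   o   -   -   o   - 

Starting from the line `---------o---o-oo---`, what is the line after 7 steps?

--------o-o-o---oo--
-------o-----o-o-oo-
------o-o---o-----oo
-----o---o-o-o---o-o
----o-o-o-----o-o---
---o-----o---o---o--
--o-o---o-o-o-o-o-o-

--o-o---o-o-o-o-o-o-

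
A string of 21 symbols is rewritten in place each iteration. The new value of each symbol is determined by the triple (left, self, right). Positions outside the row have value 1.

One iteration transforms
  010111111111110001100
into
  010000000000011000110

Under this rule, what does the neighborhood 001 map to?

0

At position 16 the neighborhood is 001; the next row has 0 there.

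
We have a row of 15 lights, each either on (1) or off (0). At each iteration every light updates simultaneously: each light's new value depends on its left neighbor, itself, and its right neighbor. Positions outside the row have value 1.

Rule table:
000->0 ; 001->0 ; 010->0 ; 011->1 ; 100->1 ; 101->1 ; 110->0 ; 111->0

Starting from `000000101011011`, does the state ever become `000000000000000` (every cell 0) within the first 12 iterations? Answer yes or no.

100000010110110
010000001101101
101000001011011
010100000110110
101010000101101
010101000011011
101010100010110
010101010001101
101010101001011
010101010100110
101010101010101
010101010101011
iteration 12 is 010101010101011, still not uniform 0

no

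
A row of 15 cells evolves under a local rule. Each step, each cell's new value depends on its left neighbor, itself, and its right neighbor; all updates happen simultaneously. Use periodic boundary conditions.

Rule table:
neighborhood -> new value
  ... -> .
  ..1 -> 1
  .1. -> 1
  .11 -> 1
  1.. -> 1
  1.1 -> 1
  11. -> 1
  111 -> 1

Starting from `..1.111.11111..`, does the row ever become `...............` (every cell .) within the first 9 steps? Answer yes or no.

no

step 1: .1111111111111.
step 2: 111111111111111
step 3: 111111111111111  (fixed point — unchanged through step 9)
step 9 is 111111111111111, still not uniform .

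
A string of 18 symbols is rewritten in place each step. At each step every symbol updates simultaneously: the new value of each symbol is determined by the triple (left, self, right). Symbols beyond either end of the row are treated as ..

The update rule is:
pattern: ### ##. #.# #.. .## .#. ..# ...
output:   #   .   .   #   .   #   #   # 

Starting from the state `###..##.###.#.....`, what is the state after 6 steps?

###.##..#####..##.

step 1: .#.##....#..######
step 2: ##...#######.####.
step 3: ..###.#####...##.#
step 4: ##.#...###.###...#
step 5: ...####.#...#.####
step 6: ###.##..#####..##.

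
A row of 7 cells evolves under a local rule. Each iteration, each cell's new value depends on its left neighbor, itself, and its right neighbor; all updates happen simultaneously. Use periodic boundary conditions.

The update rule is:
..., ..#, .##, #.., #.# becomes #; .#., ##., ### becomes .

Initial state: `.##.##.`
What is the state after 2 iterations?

..##.##

##.##.#
..##.##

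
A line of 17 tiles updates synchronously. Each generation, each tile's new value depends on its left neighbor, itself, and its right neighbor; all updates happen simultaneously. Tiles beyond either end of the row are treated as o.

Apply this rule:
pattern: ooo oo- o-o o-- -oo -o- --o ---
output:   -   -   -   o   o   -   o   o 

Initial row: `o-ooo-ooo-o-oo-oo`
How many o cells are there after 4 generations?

generation 1: --o---o-----o--o-
generation 2: oo-ooo-ooooo-oo--
generation 3: ---o---o-----o-oo
generation 4: ooo-ooo-ooooo--o-
count of o: 12

12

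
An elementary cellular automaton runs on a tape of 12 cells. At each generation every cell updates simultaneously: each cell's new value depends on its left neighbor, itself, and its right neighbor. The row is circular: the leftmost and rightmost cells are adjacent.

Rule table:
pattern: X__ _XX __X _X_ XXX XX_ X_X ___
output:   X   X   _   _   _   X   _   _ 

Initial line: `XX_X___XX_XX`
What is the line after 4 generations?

generation 1: _X__X__XX_X_
generation 2: __X__X_XX__X
generation 3: X__X___XXX__
generation 4: _X__X__X_XX_

_X__X__X_XX_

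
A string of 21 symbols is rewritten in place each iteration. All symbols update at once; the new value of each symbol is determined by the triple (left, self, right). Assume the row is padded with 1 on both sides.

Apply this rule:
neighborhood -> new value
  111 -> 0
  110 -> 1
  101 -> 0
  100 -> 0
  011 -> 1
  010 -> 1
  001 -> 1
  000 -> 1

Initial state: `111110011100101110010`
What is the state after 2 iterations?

000010110101101010110
011110110101101010110

011110110101101010110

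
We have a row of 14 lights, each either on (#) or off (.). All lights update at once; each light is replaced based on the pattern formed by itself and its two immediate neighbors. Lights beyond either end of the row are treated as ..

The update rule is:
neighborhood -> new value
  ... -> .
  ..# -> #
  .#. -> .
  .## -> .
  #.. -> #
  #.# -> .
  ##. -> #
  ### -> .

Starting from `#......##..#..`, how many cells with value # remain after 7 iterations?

.#....#.###.#.
#.#..#....#..#
...##.#..#.##.
..#.#..##...##
.#...##.##.#.#
#.#.#.#..#....
.......##.#...
count of #: 3

3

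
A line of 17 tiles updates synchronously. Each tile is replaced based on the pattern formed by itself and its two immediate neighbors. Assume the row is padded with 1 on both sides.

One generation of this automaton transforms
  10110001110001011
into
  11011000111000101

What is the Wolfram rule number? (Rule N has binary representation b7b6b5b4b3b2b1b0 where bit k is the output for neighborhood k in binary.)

240

position 8: 111 → 1  (bit 7 = 1)
position 0: 110 → 1  (bit 6 = 1)
position 1: 101 → 1  (bit 5 = 1)
position 4: 100 → 1  (bit 4 = 1)
position 2: 011 → 0  (bit 3 = 0)
position 13: 010 → 0  (bit 2 = 0)
position 6: 001 → 0  (bit 1 = 0)
position 5: 000 → 0  (bit 0 = 0)
bits b7..b0 = 11110000 = 240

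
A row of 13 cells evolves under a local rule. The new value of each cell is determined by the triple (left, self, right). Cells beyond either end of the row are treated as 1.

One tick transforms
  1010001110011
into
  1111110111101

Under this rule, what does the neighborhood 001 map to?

At position 5 the neighborhood is 001; the next row has 1 there.

1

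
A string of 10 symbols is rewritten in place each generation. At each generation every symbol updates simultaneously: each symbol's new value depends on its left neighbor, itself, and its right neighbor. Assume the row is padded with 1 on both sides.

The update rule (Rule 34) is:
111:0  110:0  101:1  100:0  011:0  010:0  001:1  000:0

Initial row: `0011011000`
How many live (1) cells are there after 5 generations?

0100100001
1001000010
0010000101
0100001010
1000010101
count of 1: 4

4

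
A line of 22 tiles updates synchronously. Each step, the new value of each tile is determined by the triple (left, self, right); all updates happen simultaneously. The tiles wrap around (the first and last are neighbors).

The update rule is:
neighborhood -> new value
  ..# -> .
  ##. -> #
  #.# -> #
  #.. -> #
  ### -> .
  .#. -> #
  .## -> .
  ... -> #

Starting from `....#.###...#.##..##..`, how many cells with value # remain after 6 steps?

step 1: ###.##..###.##.##..###
step 2: ..##.##...##.##.##....
step 3: #..##.###..##.##.#####
step 4: ##..##..##..##.##.....
step 5: .##..##..##..##.#####.
step 6: ..##..##..##..##....##
count of #: 10

10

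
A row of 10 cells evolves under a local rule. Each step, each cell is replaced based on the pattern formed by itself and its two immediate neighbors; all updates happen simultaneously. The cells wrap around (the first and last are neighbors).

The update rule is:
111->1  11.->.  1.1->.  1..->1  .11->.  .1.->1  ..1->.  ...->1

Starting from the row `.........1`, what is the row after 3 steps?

.11111.11.

11111111.1
1111111...
.11111.11.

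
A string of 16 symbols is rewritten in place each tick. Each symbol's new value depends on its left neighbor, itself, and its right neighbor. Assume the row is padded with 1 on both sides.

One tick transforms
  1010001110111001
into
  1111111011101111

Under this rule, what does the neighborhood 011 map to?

At position 6 the neighborhood is 011; the next row has 1 there.

1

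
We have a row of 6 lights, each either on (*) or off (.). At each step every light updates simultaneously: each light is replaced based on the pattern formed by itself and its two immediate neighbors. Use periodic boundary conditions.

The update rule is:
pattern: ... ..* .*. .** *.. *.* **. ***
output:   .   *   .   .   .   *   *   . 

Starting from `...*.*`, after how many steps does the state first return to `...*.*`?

6

..*.*.
.*.*..
*.*...
.*...*
*...*.
...*.*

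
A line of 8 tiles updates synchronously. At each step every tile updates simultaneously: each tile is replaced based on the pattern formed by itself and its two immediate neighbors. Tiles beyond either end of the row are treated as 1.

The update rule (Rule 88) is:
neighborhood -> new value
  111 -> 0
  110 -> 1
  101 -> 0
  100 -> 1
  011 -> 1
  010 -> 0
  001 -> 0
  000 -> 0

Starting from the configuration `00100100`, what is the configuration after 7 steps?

10010010
11001000
01100100
01110010
01011000
00011100
10010110

10010110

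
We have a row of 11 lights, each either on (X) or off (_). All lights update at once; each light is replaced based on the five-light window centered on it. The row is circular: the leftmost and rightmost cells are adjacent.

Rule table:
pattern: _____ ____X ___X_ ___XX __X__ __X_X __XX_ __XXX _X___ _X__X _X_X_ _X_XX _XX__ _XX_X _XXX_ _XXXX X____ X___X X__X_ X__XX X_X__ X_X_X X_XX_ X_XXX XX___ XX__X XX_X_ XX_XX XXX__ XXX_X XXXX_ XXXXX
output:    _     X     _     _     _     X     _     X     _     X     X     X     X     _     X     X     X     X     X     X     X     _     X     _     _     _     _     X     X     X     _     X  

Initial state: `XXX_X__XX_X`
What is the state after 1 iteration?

X_X_XXX__X_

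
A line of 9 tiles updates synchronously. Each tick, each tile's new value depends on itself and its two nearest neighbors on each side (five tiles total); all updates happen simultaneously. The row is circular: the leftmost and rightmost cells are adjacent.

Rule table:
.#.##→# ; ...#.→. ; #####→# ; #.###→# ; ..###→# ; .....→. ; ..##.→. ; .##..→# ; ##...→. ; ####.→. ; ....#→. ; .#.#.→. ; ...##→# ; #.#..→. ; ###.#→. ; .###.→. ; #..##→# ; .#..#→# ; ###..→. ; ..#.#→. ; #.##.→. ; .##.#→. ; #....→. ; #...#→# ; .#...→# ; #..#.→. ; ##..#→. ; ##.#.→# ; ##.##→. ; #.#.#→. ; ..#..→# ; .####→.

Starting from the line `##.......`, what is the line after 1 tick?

.#......#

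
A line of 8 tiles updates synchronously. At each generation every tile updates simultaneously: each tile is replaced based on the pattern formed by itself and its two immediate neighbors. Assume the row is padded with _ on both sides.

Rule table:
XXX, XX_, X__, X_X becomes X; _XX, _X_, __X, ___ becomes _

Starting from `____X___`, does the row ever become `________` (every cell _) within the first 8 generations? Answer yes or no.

yes

_____X__
______X_
_______X
________
all cells are _ at generation 4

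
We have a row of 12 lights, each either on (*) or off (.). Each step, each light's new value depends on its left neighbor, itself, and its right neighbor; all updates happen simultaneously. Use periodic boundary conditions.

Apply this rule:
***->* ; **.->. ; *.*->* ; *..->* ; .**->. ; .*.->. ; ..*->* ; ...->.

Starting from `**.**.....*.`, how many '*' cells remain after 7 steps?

5

..*..*...*.*
**.**.*.*.*.
..*..*.*.*.*
**.**.*.*.*.  (repeats step 2; period 2)
step 7: ..*..*.*.*.*
count of *: 5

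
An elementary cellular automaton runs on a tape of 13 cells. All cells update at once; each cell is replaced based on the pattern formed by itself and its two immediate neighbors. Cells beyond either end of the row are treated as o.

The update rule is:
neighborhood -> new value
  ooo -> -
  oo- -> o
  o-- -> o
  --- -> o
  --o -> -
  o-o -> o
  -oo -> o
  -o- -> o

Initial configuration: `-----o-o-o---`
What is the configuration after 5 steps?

oo---ooo-o---

step 1: oooo-ooooooo-
step 2: ---ooo-----oo
step 3: oo-o-ooooo-o-
step 4: -ooooo---oooo
step 5: oo---ooo-o---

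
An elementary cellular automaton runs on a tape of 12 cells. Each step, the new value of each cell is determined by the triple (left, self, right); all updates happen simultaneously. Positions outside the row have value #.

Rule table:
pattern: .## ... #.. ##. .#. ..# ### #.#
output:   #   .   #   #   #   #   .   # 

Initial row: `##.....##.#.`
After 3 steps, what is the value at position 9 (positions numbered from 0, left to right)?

.

.##...######
####.##.....
...#####...#
position 9 holds .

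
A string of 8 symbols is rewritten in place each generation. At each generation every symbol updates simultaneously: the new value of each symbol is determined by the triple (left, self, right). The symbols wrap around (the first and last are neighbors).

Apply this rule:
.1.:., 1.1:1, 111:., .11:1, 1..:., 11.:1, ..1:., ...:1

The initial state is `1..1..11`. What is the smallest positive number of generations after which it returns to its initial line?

1.....1.
..111..1
..1.1...
1..1..11

4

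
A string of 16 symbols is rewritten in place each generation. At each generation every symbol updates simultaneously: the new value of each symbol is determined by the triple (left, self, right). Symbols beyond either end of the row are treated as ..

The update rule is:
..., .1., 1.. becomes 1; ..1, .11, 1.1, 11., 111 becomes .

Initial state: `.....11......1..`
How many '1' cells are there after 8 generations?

3

generation 1: 1111...11111.111
generation 2: ....11..........
generation 3: 111...1111111111
generation 4: ...11...........
generation 5: 11...11111111111
generation 6: ..11............
generation 7: 1...111111111111
generation 8: 111.............
count of 1: 3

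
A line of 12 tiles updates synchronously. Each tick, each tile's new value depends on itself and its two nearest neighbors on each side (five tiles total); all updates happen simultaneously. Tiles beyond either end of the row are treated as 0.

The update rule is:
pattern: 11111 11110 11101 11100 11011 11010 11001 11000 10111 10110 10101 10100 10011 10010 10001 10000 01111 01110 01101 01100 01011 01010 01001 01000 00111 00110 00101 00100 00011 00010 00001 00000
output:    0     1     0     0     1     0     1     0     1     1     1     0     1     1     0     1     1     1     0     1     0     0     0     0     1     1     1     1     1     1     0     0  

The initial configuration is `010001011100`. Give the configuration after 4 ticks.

110011011001
111110111111
110101110010
100101101110

100101101110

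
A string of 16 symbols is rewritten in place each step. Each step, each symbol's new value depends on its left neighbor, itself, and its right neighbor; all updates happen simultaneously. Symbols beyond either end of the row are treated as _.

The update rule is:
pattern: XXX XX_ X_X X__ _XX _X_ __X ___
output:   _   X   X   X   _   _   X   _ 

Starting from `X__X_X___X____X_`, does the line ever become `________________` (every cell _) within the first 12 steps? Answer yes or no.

no

_XX_X_X_X_X__X_X
X_XX_X_X_X_XX_X_
_X_XX_X_X_X_XX_X
X_X_XX_X_X_X_XX_
_X_X_XX_X_X_X_XX
X_X_X_XX_X_X_X_X
_X_X_X_XX_X_X_X_
X_X_X_X_XX_X_X_X
_X_X_X_X_XX_X_X_
X_X_X_X_X_XX_X_X
_X_X_X_X_X_XX_X_
X_X_X_X_X_X_XX_X
step 12 is X_X_X_X_X_X_XX_X, still not uniform _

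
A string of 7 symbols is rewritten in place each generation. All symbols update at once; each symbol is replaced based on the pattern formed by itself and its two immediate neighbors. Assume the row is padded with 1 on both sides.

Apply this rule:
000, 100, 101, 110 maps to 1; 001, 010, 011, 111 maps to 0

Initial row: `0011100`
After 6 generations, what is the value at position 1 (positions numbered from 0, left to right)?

1000110
1110011
0011000
1001110
1100011
0111000
position 1 holds 1

1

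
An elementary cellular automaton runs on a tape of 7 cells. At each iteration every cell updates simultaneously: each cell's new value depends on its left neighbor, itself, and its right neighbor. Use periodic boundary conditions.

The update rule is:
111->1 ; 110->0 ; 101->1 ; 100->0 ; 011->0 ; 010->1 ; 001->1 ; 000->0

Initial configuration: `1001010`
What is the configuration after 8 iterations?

0010101

1011111
0101111
1110110
0101001
1111011
1110101
1101110
0010101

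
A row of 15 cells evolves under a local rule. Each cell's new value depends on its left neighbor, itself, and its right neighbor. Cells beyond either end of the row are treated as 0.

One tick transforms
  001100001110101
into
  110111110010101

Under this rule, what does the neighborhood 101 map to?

At position 11 the neighborhood is 101; the next row has 0 there.

0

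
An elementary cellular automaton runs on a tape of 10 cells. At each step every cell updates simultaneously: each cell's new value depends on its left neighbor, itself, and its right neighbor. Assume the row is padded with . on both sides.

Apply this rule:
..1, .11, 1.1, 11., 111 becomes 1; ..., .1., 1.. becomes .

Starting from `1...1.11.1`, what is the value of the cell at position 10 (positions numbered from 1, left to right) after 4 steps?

.

...1.1111.
..1.11111.
.1.111111.
1.1111111.
position 10 holds .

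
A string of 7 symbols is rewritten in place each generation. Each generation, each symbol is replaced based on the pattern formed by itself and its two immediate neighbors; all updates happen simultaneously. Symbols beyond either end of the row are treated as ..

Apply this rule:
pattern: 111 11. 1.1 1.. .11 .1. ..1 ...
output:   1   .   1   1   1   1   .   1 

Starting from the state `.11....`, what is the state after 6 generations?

.1.11.1

generation 1: .1.1111
generation 2: .11111.
generation 3: .1111.1
generation 4: .111.11
generation 5: .11.11.
generation 6: .1.11.1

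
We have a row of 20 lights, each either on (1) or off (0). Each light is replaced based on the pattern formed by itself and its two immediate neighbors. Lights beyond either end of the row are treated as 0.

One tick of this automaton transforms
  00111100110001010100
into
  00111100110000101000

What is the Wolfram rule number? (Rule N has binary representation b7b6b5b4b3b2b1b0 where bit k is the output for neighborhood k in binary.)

232

position 3: 111 → 1  (bit 7 = 1)
position 5: 110 → 1  (bit 6 = 1)
position 14: 101 → 1  (bit 5 = 1)
position 6: 100 → 0  (bit 4 = 0)
position 2: 011 → 1  (bit 3 = 1)
position 13: 010 → 0  (bit 2 = 0)
position 1: 001 → 0  (bit 1 = 0)
position 0: 000 → 0  (bit 0 = 0)
bits b7..b0 = 11101000 = 232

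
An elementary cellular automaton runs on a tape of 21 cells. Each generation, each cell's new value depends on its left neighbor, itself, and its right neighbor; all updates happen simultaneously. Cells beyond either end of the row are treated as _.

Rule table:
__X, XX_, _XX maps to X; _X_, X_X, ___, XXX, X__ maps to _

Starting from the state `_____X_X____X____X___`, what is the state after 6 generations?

______X____X_________

generation 1: ____X______X____X____
generation 2: ___X______X____X_____
generation 3: __X______X____X______
generation 4: _X______X____X_______
generation 5: X______X____X________
generation 6: ______X____X_________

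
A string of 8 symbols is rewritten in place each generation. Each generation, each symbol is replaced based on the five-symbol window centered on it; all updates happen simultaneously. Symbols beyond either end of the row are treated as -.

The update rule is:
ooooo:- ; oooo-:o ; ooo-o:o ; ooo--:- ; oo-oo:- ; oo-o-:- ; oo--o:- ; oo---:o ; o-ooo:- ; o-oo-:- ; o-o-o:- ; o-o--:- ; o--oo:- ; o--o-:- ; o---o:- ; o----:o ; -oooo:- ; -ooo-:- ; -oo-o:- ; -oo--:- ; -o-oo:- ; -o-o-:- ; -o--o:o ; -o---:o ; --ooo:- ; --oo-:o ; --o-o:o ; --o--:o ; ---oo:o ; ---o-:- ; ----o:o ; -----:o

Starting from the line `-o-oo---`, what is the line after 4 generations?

generation 1: -o---ooo
generation 2: -oo-o---
generation 3: oo---ooo
generation 4: o-o-o---

o-o-o---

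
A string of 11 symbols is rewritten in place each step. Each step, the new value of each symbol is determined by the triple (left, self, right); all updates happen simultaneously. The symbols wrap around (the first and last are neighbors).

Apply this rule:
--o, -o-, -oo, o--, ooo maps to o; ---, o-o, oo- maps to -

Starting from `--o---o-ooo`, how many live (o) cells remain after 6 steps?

oooo-oo-oo-
ooo--o--o--
oo-oooooooo
o--oooooooo
-oooooooooo
-ooooooooo-
count of o: 9

9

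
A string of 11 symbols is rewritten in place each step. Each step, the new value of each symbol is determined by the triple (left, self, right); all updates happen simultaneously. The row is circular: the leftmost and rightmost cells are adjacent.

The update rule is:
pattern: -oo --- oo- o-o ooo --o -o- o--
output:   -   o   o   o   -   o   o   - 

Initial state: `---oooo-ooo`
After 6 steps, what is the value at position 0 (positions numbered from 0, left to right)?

-oo---oo--o
o-o-oo-o-oo
oooo-oooo--
---oo---o-o
-oo-o-ooooo
o-oooo----o
position 0 holds o

o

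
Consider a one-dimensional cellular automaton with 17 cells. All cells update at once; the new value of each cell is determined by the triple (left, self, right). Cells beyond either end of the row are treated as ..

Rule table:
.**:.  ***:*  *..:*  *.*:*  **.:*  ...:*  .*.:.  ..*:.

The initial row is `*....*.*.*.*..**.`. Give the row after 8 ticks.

..*..*..***..*.*.

tick 1: .***..*.*.*.*..**
tick 2: ..***..*.*.*.*..*
tick 3: *..***..*.*.*.*..
tick 4: .*..***..*.*.*.**
tick 5: ..*..***..*.*.*.*
tick 6: *..*..***..*.*.*.
tick 7: .*..*..***..*.*.*
tick 8: ..*..*..***..*.*.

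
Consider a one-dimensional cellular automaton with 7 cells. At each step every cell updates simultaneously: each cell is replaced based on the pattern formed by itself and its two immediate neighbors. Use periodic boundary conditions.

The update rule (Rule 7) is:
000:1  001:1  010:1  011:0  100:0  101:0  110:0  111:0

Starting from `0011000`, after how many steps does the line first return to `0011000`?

1100011
0001100
1110001
0000110
1111000
0000011
0111100
1000001
0011110
1100000
0001111
0110000
1000111
0011000

14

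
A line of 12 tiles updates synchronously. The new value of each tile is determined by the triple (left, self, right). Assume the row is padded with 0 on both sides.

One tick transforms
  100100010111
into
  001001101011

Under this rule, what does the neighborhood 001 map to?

At position 2 the neighborhood is 001; the next row has 1 there.

1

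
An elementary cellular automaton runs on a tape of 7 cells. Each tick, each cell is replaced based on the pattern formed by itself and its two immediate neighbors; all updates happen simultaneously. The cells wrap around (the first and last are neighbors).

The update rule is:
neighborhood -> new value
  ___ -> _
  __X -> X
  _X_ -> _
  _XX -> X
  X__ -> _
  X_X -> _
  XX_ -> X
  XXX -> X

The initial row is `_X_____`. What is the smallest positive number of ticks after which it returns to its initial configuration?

7

X______
______X
_____X_
____X__
___X___
__X____
_X_____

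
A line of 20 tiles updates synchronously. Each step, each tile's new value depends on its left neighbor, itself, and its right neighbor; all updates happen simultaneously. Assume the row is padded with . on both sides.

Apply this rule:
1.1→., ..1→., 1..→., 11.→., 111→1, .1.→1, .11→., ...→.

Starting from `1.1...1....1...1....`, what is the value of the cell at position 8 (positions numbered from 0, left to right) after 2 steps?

1.1...1....1...1....  (fixed point — unchanged through step 2)
position 8 holds .

.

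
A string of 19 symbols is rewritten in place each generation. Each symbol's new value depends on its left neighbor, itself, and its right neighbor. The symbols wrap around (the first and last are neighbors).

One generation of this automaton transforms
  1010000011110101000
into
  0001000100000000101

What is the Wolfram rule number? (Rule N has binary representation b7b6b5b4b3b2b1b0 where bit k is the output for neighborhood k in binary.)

18

position 9: 111 → 0  (bit 7 = 0)
position 11: 110 → 0  (bit 6 = 0)
position 1: 101 → 0  (bit 5 = 0)
position 3: 100 → 1  (bit 4 = 1)
position 8: 011 → 0  (bit 3 = 0)
position 0: 010 → 0  (bit 2 = 0)
position 7: 001 → 1  (bit 1 = 1)
position 4: 000 → 0  (bit 0 = 0)
bits b7..b0 = 00010010 = 18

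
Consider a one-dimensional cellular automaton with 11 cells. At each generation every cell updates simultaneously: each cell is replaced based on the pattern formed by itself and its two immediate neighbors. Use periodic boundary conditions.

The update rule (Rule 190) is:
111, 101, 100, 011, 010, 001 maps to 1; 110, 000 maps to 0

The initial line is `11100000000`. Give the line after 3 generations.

11010000001
10111000011
01110100111

01110100111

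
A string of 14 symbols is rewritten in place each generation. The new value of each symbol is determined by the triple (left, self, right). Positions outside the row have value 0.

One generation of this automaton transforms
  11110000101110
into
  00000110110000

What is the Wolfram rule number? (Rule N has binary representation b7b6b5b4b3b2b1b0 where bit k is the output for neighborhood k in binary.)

position 1: 111 → 0  (bit 7 = 0)
position 3: 110 → 0  (bit 6 = 0)
position 9: 101 → 1  (bit 5 = 1)
position 4: 100 → 0  (bit 4 = 0)
position 0: 011 → 0  (bit 3 = 0)
position 8: 010 → 1  (bit 2 = 1)
position 7: 001 → 0  (bit 1 = 0)
position 5: 000 → 1  (bit 0 = 1)
bits b7..b0 = 00100101 = 37

37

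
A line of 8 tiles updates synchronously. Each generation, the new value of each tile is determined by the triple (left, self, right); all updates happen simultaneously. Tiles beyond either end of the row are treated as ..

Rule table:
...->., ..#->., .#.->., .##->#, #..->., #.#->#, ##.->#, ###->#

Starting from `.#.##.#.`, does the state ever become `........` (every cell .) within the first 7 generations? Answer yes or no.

no

..####..
..####..  (fixed point — unchanged through generation 7)
generation 7 is ..####.., still not uniform .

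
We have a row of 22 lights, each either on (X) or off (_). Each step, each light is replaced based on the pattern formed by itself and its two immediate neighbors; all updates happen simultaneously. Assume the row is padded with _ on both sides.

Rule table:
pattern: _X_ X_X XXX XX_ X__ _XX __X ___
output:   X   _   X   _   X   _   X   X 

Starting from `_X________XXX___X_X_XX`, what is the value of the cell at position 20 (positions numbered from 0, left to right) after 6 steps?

X

XXXXXXXXXX_X_XXXX_X___
_XXXXXXXX__X__XX__XXXX
X_XXXXXX_XXXXX__XX_XX_
X__XXXX___XXX_XX_____X
XXX_XX_XXX_X____XXXXXX
_X______X__XXXXX_XXXX_
position 20 holds X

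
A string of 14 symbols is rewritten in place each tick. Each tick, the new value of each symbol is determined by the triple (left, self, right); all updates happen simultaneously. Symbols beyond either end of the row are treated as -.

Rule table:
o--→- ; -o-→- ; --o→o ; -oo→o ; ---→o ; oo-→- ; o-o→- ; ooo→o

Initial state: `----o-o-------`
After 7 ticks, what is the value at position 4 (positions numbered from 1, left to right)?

o

tick 1: oooo----oooooo
tick 2: ooo--oooooooo-
tick 3: oo--oooooooo--
tick 4: o--oooooooo--o
tick 5: --oooooooo--o-
tick 6: ooooooooo--o--
tick 7: oooooooo--o--o
position 4 holds o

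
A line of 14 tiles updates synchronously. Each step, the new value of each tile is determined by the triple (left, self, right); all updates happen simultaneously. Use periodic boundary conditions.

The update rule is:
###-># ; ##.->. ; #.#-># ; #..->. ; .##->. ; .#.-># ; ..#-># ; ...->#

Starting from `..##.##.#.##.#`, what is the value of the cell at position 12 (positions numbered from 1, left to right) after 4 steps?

.#..#..###..##
##.##.#.#..#..
..#..####.##.#
.##.#.##.#..##
position 12 holds .

.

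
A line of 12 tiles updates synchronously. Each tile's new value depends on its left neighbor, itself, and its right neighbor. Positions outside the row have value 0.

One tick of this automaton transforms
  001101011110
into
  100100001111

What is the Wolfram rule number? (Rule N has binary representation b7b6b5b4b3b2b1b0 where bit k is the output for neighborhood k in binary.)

209

position 8: 111 → 1  (bit 7 = 1)
position 3: 110 → 1  (bit 6 = 1)
position 4: 101 → 0  (bit 5 = 0)
position 11: 100 → 1  (bit 4 = 1)
position 2: 011 → 0  (bit 3 = 0)
position 5: 010 → 0  (bit 2 = 0)
position 1: 001 → 0  (bit 1 = 0)
position 0: 000 → 1  (bit 0 = 1)
bits b7..b0 = 11010001 = 209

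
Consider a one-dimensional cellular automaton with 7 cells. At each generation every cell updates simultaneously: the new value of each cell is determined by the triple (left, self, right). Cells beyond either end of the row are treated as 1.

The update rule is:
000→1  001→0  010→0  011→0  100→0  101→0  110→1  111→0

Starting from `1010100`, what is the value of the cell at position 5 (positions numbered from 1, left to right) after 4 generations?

1000000
1011110
1000010
1011000
position 5 holds 0

0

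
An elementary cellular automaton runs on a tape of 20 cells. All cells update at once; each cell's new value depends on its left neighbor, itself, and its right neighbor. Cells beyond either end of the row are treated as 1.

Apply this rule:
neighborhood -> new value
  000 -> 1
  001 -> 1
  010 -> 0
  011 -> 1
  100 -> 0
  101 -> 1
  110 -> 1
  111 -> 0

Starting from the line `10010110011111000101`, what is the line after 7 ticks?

tick 1: 10101110110001011011
tick 2: 11011011110110111110
tick 3: 01111110011111100011
tick 4: 11000010110000101110
tick 5: 01011101110111011011
tick 6: 10110111011101111110
tick 7: 11111101110111000011

11111101110111000011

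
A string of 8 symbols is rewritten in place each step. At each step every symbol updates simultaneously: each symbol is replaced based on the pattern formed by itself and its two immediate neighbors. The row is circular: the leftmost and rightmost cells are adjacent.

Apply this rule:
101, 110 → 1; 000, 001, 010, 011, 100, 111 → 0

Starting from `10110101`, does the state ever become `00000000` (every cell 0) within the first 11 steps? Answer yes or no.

no

11011010
01101101
10110110
01011011
10101101
11010110
01101011
10110101  (repeats step 0; period 8)
step 11: 10110110
step 11 is 10110110, still not uniform 0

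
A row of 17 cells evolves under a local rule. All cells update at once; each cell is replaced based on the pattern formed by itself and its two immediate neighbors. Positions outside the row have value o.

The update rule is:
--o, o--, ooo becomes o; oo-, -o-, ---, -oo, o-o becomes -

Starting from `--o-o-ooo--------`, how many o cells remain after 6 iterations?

6

iteration 1: oo-----o-o------o
iteration 2: o-o---o---o----o-
iteration 3: ---o-o-o-o-o--o--
iteration 4: o-o---------oo-oo
iteration 5: ---o-------o----o
iteration 6: o-o-o-----o-o--o-
count of o: 6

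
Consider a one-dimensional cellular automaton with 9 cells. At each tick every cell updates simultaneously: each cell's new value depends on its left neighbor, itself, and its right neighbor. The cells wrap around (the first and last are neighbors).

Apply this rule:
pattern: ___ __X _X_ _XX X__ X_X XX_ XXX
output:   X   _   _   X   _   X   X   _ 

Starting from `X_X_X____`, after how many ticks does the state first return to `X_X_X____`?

_X_X__XX_
__X___XX_
X___X_XX_
__X__XXXX
_____X__X
_XXX_____
_X_X_XXXX
X_X_XX__X
XX_XXX__X
_XXX_X__X
XX_XX____
XXXXX_XX_
X___XXXXX
X_X_X____

14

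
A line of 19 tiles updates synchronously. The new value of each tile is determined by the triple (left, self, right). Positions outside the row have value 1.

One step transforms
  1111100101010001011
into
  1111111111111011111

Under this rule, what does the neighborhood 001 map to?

1

At position 6 the neighborhood is 001; the next row has 1 there.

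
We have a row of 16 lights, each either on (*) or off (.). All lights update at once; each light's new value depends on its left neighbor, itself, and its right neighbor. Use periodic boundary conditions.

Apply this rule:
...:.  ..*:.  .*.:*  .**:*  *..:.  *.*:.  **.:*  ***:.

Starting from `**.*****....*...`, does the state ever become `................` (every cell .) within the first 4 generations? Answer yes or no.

**.*...*....*...
**.*...*....*...  (fixed point — unchanged through generation 4)
generation 4 is **.*...*....*..., still not uniform .

no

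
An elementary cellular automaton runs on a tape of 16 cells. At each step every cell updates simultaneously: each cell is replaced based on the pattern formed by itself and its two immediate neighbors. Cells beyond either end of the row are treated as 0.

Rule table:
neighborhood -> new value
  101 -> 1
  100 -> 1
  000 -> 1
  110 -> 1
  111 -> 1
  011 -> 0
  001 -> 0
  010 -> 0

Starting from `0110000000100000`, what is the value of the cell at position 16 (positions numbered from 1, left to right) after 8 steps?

0011111110011111
1001111111001111
0100111111100111
0010011111110011
1001001111111001
0100100111111100
0010010011111111
1001001001111111
position 16 holds 1

1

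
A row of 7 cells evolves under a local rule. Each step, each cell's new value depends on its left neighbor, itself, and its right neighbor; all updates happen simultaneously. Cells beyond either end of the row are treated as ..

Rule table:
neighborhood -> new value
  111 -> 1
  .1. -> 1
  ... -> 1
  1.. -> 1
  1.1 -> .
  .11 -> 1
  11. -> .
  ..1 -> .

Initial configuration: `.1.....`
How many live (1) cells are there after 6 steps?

.111111
.11111.
.1111.1
.111..1
.11.1.1
.1..1.1
count of 1: 3

3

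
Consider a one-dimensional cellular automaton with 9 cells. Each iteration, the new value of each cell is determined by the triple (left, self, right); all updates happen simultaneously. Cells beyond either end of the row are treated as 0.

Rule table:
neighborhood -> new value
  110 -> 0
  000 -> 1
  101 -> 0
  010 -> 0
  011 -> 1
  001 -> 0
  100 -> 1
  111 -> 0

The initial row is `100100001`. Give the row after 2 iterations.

001010011

iteration 1: 010011100
iteration 2: 001010011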